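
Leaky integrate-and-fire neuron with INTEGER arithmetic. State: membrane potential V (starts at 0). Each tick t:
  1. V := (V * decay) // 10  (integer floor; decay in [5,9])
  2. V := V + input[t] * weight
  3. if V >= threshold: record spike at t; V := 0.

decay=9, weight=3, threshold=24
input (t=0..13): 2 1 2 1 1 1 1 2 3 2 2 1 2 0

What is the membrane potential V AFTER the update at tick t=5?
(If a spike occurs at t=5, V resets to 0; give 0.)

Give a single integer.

t=0: input=2 -> V=6
t=1: input=1 -> V=8
t=2: input=2 -> V=13
t=3: input=1 -> V=14
t=4: input=1 -> V=15
t=5: input=1 -> V=16
t=6: input=1 -> V=17
t=7: input=2 -> V=21
t=8: input=3 -> V=0 FIRE
t=9: input=2 -> V=6
t=10: input=2 -> V=11
t=11: input=1 -> V=12
t=12: input=2 -> V=16
t=13: input=0 -> V=14

Answer: 16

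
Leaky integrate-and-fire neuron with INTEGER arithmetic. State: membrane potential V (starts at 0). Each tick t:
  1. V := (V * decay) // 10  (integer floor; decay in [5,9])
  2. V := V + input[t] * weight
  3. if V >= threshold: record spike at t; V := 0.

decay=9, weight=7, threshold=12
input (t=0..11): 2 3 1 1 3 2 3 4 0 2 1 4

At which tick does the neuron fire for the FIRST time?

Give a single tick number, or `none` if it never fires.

t=0: input=2 -> V=0 FIRE
t=1: input=3 -> V=0 FIRE
t=2: input=1 -> V=7
t=3: input=1 -> V=0 FIRE
t=4: input=3 -> V=0 FIRE
t=5: input=2 -> V=0 FIRE
t=6: input=3 -> V=0 FIRE
t=7: input=4 -> V=0 FIRE
t=8: input=0 -> V=0
t=9: input=2 -> V=0 FIRE
t=10: input=1 -> V=7
t=11: input=4 -> V=0 FIRE

Answer: 0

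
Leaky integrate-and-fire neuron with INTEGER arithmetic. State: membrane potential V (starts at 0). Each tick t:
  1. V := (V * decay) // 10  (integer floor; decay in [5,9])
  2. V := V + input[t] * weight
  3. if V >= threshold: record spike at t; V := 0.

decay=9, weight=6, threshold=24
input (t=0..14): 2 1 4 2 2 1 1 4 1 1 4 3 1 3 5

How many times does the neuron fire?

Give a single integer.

Answer: 6

Derivation:
t=0: input=2 -> V=12
t=1: input=1 -> V=16
t=2: input=4 -> V=0 FIRE
t=3: input=2 -> V=12
t=4: input=2 -> V=22
t=5: input=1 -> V=0 FIRE
t=6: input=1 -> V=6
t=7: input=4 -> V=0 FIRE
t=8: input=1 -> V=6
t=9: input=1 -> V=11
t=10: input=4 -> V=0 FIRE
t=11: input=3 -> V=18
t=12: input=1 -> V=22
t=13: input=3 -> V=0 FIRE
t=14: input=5 -> V=0 FIRE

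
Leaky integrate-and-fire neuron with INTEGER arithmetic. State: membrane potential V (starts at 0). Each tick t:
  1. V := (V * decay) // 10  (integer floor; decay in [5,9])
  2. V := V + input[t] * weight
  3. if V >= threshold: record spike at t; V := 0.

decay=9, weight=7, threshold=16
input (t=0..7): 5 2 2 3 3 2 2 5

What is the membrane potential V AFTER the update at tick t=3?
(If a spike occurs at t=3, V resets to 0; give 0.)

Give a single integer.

Answer: 0

Derivation:
t=0: input=5 -> V=0 FIRE
t=1: input=2 -> V=14
t=2: input=2 -> V=0 FIRE
t=3: input=3 -> V=0 FIRE
t=4: input=3 -> V=0 FIRE
t=5: input=2 -> V=14
t=6: input=2 -> V=0 FIRE
t=7: input=5 -> V=0 FIRE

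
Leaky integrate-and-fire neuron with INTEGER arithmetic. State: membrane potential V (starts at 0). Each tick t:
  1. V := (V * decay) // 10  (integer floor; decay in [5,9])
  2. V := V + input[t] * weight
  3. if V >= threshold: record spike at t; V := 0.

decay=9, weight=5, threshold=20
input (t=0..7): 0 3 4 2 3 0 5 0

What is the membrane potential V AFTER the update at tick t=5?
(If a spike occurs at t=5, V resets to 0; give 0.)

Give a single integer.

Answer: 0

Derivation:
t=0: input=0 -> V=0
t=1: input=3 -> V=15
t=2: input=4 -> V=0 FIRE
t=3: input=2 -> V=10
t=4: input=3 -> V=0 FIRE
t=5: input=0 -> V=0
t=6: input=5 -> V=0 FIRE
t=7: input=0 -> V=0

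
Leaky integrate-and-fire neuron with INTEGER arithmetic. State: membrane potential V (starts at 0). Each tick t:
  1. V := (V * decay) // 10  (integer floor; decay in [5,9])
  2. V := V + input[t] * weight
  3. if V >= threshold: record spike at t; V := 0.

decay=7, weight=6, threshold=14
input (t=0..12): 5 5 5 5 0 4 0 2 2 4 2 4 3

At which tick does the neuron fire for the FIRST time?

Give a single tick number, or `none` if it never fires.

t=0: input=5 -> V=0 FIRE
t=1: input=5 -> V=0 FIRE
t=2: input=5 -> V=0 FIRE
t=3: input=5 -> V=0 FIRE
t=4: input=0 -> V=0
t=5: input=4 -> V=0 FIRE
t=6: input=0 -> V=0
t=7: input=2 -> V=12
t=8: input=2 -> V=0 FIRE
t=9: input=4 -> V=0 FIRE
t=10: input=2 -> V=12
t=11: input=4 -> V=0 FIRE
t=12: input=3 -> V=0 FIRE

Answer: 0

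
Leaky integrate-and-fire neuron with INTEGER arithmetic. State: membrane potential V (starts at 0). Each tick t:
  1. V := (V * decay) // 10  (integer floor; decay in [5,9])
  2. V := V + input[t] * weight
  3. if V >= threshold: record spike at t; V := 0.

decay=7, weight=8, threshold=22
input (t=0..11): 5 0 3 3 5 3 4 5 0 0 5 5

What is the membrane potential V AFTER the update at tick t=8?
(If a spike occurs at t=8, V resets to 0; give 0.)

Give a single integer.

t=0: input=5 -> V=0 FIRE
t=1: input=0 -> V=0
t=2: input=3 -> V=0 FIRE
t=3: input=3 -> V=0 FIRE
t=4: input=5 -> V=0 FIRE
t=5: input=3 -> V=0 FIRE
t=6: input=4 -> V=0 FIRE
t=7: input=5 -> V=0 FIRE
t=8: input=0 -> V=0
t=9: input=0 -> V=0
t=10: input=5 -> V=0 FIRE
t=11: input=5 -> V=0 FIRE

Answer: 0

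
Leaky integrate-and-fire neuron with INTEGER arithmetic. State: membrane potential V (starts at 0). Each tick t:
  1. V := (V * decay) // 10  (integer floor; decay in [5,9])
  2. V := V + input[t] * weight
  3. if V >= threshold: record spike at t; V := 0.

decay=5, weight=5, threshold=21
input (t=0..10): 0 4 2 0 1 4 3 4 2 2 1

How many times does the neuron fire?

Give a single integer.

Answer: 2

Derivation:
t=0: input=0 -> V=0
t=1: input=4 -> V=20
t=2: input=2 -> V=20
t=3: input=0 -> V=10
t=4: input=1 -> V=10
t=5: input=4 -> V=0 FIRE
t=6: input=3 -> V=15
t=7: input=4 -> V=0 FIRE
t=8: input=2 -> V=10
t=9: input=2 -> V=15
t=10: input=1 -> V=12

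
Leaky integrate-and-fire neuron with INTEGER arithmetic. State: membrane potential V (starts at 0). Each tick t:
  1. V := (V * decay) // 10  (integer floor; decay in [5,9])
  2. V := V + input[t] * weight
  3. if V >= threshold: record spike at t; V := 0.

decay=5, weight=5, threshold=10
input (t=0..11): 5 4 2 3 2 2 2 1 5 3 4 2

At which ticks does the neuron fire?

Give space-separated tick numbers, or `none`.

t=0: input=5 -> V=0 FIRE
t=1: input=4 -> V=0 FIRE
t=2: input=2 -> V=0 FIRE
t=3: input=3 -> V=0 FIRE
t=4: input=2 -> V=0 FIRE
t=5: input=2 -> V=0 FIRE
t=6: input=2 -> V=0 FIRE
t=7: input=1 -> V=5
t=8: input=5 -> V=0 FIRE
t=9: input=3 -> V=0 FIRE
t=10: input=4 -> V=0 FIRE
t=11: input=2 -> V=0 FIRE

Answer: 0 1 2 3 4 5 6 8 9 10 11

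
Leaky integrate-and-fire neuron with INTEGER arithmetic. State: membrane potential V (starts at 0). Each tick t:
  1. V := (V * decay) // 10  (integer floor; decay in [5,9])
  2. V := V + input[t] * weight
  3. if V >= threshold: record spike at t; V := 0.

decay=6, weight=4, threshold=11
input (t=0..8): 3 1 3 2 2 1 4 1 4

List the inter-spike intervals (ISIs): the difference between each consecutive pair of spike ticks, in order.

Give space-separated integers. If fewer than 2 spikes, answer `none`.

Answer: 2 2 2 2

Derivation:
t=0: input=3 -> V=0 FIRE
t=1: input=1 -> V=4
t=2: input=3 -> V=0 FIRE
t=3: input=2 -> V=8
t=4: input=2 -> V=0 FIRE
t=5: input=1 -> V=4
t=6: input=4 -> V=0 FIRE
t=7: input=1 -> V=4
t=8: input=4 -> V=0 FIRE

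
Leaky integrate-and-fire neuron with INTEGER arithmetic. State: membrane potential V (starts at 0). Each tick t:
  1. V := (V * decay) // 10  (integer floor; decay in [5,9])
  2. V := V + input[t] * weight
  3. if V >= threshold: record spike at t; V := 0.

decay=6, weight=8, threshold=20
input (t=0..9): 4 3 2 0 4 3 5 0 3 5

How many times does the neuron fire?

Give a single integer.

t=0: input=4 -> V=0 FIRE
t=1: input=3 -> V=0 FIRE
t=2: input=2 -> V=16
t=3: input=0 -> V=9
t=4: input=4 -> V=0 FIRE
t=5: input=3 -> V=0 FIRE
t=6: input=5 -> V=0 FIRE
t=7: input=0 -> V=0
t=8: input=3 -> V=0 FIRE
t=9: input=5 -> V=0 FIRE

Answer: 7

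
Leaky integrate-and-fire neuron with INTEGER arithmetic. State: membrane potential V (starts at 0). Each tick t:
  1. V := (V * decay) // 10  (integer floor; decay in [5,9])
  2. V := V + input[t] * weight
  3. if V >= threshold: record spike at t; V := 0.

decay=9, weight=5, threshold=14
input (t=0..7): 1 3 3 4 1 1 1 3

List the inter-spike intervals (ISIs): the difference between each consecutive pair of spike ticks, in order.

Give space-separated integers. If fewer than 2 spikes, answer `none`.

Answer: 1 1 4

Derivation:
t=0: input=1 -> V=5
t=1: input=3 -> V=0 FIRE
t=2: input=3 -> V=0 FIRE
t=3: input=4 -> V=0 FIRE
t=4: input=1 -> V=5
t=5: input=1 -> V=9
t=6: input=1 -> V=13
t=7: input=3 -> V=0 FIRE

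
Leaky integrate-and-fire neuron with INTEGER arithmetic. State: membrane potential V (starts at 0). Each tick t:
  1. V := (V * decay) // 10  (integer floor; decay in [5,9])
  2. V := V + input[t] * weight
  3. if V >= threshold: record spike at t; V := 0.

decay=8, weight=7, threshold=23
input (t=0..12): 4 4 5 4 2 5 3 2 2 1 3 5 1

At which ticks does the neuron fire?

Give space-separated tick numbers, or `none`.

Answer: 0 1 2 3 5 7 10 11

Derivation:
t=0: input=4 -> V=0 FIRE
t=1: input=4 -> V=0 FIRE
t=2: input=5 -> V=0 FIRE
t=3: input=4 -> V=0 FIRE
t=4: input=2 -> V=14
t=5: input=5 -> V=0 FIRE
t=6: input=3 -> V=21
t=7: input=2 -> V=0 FIRE
t=8: input=2 -> V=14
t=9: input=1 -> V=18
t=10: input=3 -> V=0 FIRE
t=11: input=5 -> V=0 FIRE
t=12: input=1 -> V=7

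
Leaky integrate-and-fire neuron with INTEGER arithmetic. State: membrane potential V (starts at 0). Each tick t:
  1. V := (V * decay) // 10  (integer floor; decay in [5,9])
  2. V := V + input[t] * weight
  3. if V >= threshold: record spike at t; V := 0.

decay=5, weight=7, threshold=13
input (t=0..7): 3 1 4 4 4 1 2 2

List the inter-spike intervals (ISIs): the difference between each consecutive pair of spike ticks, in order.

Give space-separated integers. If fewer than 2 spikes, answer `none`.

Answer: 2 1 1 2 1

Derivation:
t=0: input=3 -> V=0 FIRE
t=1: input=1 -> V=7
t=2: input=4 -> V=0 FIRE
t=3: input=4 -> V=0 FIRE
t=4: input=4 -> V=0 FIRE
t=5: input=1 -> V=7
t=6: input=2 -> V=0 FIRE
t=7: input=2 -> V=0 FIRE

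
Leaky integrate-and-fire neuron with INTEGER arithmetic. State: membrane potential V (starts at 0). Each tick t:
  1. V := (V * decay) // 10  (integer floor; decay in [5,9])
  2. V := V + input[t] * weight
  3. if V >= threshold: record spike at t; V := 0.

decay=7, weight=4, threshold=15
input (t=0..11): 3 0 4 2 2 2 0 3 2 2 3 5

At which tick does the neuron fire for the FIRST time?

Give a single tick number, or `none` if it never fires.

Answer: 2

Derivation:
t=0: input=3 -> V=12
t=1: input=0 -> V=8
t=2: input=4 -> V=0 FIRE
t=3: input=2 -> V=8
t=4: input=2 -> V=13
t=5: input=2 -> V=0 FIRE
t=6: input=0 -> V=0
t=7: input=3 -> V=12
t=8: input=2 -> V=0 FIRE
t=9: input=2 -> V=8
t=10: input=3 -> V=0 FIRE
t=11: input=5 -> V=0 FIRE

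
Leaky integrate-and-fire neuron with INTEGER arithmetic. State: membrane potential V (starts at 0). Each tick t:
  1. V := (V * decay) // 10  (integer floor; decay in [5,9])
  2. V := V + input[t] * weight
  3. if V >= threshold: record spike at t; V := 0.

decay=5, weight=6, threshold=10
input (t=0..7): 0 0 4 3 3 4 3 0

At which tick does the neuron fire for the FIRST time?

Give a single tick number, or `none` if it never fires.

t=0: input=0 -> V=0
t=1: input=0 -> V=0
t=2: input=4 -> V=0 FIRE
t=3: input=3 -> V=0 FIRE
t=4: input=3 -> V=0 FIRE
t=5: input=4 -> V=0 FIRE
t=6: input=3 -> V=0 FIRE
t=7: input=0 -> V=0

Answer: 2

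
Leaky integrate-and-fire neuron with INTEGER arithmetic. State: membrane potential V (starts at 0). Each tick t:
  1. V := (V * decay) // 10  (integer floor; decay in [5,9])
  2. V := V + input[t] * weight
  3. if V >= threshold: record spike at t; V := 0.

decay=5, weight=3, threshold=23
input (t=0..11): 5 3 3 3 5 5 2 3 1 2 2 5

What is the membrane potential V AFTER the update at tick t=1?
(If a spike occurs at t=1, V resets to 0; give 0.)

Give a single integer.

Answer: 16

Derivation:
t=0: input=5 -> V=15
t=1: input=3 -> V=16
t=2: input=3 -> V=17
t=3: input=3 -> V=17
t=4: input=5 -> V=0 FIRE
t=5: input=5 -> V=15
t=6: input=2 -> V=13
t=7: input=3 -> V=15
t=8: input=1 -> V=10
t=9: input=2 -> V=11
t=10: input=2 -> V=11
t=11: input=5 -> V=20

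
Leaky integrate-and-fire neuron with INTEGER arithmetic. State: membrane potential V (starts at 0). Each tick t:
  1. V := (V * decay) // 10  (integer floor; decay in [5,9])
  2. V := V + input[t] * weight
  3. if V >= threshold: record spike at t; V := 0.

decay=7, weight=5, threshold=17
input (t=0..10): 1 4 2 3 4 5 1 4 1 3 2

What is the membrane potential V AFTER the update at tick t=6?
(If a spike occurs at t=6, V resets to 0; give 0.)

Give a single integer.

t=0: input=1 -> V=5
t=1: input=4 -> V=0 FIRE
t=2: input=2 -> V=10
t=3: input=3 -> V=0 FIRE
t=4: input=4 -> V=0 FIRE
t=5: input=5 -> V=0 FIRE
t=6: input=1 -> V=5
t=7: input=4 -> V=0 FIRE
t=8: input=1 -> V=5
t=9: input=3 -> V=0 FIRE
t=10: input=2 -> V=10

Answer: 5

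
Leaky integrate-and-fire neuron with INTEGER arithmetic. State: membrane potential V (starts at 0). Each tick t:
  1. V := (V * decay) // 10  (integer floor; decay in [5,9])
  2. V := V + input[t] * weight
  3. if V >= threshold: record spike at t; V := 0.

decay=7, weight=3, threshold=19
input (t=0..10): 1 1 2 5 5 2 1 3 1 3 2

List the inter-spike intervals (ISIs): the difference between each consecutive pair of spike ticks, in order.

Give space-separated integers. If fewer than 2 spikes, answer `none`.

Answer: 6

Derivation:
t=0: input=1 -> V=3
t=1: input=1 -> V=5
t=2: input=2 -> V=9
t=3: input=5 -> V=0 FIRE
t=4: input=5 -> V=15
t=5: input=2 -> V=16
t=6: input=1 -> V=14
t=7: input=3 -> V=18
t=8: input=1 -> V=15
t=9: input=3 -> V=0 FIRE
t=10: input=2 -> V=6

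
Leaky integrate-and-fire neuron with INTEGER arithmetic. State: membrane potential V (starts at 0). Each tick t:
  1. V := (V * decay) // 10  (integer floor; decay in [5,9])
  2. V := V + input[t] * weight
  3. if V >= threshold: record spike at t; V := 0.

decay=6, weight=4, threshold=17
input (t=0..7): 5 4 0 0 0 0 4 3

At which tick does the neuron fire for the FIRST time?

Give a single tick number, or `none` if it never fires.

Answer: 0

Derivation:
t=0: input=5 -> V=0 FIRE
t=1: input=4 -> V=16
t=2: input=0 -> V=9
t=3: input=0 -> V=5
t=4: input=0 -> V=3
t=5: input=0 -> V=1
t=6: input=4 -> V=16
t=7: input=3 -> V=0 FIRE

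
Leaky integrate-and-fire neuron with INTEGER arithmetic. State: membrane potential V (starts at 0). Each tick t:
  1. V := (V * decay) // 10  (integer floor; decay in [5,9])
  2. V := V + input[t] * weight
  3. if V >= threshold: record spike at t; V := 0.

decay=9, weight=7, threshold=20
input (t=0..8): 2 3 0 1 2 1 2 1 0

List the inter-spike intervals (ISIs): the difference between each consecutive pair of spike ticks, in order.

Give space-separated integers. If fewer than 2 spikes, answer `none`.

Answer: 3 2

Derivation:
t=0: input=2 -> V=14
t=1: input=3 -> V=0 FIRE
t=2: input=0 -> V=0
t=3: input=1 -> V=7
t=4: input=2 -> V=0 FIRE
t=5: input=1 -> V=7
t=6: input=2 -> V=0 FIRE
t=7: input=1 -> V=7
t=8: input=0 -> V=6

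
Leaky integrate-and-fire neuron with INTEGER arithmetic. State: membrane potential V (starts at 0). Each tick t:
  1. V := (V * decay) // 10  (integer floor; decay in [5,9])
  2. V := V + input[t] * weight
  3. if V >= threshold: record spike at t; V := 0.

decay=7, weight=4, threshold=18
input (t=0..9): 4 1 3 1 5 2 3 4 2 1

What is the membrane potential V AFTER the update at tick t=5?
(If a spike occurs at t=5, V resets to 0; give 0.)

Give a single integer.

t=0: input=4 -> V=16
t=1: input=1 -> V=15
t=2: input=3 -> V=0 FIRE
t=3: input=1 -> V=4
t=4: input=5 -> V=0 FIRE
t=5: input=2 -> V=8
t=6: input=3 -> V=17
t=7: input=4 -> V=0 FIRE
t=8: input=2 -> V=8
t=9: input=1 -> V=9

Answer: 8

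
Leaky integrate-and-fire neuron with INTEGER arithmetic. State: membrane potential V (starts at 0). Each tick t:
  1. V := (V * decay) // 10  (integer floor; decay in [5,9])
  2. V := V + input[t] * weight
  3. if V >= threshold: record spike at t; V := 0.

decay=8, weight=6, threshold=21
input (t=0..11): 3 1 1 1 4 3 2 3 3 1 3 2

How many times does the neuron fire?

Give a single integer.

Answer: 5

Derivation:
t=0: input=3 -> V=18
t=1: input=1 -> V=20
t=2: input=1 -> V=0 FIRE
t=3: input=1 -> V=6
t=4: input=4 -> V=0 FIRE
t=5: input=3 -> V=18
t=6: input=2 -> V=0 FIRE
t=7: input=3 -> V=18
t=8: input=3 -> V=0 FIRE
t=9: input=1 -> V=6
t=10: input=3 -> V=0 FIRE
t=11: input=2 -> V=12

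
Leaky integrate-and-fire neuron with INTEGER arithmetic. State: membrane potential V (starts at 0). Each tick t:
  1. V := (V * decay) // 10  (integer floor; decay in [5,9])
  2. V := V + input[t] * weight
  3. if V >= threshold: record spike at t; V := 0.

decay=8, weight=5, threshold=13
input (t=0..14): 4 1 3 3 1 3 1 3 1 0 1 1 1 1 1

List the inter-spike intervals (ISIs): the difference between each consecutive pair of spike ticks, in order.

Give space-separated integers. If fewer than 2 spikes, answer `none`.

Answer: 2 1 2 2 5

Derivation:
t=0: input=4 -> V=0 FIRE
t=1: input=1 -> V=5
t=2: input=3 -> V=0 FIRE
t=3: input=3 -> V=0 FIRE
t=4: input=1 -> V=5
t=5: input=3 -> V=0 FIRE
t=6: input=1 -> V=5
t=7: input=3 -> V=0 FIRE
t=8: input=1 -> V=5
t=9: input=0 -> V=4
t=10: input=1 -> V=8
t=11: input=1 -> V=11
t=12: input=1 -> V=0 FIRE
t=13: input=1 -> V=5
t=14: input=1 -> V=9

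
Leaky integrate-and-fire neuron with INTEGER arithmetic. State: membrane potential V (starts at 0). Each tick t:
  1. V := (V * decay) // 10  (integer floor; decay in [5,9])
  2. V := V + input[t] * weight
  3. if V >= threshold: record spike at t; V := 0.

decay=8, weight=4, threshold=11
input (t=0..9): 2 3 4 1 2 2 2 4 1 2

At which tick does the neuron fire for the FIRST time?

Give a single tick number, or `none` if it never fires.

Answer: 1

Derivation:
t=0: input=2 -> V=8
t=1: input=3 -> V=0 FIRE
t=2: input=4 -> V=0 FIRE
t=3: input=1 -> V=4
t=4: input=2 -> V=0 FIRE
t=5: input=2 -> V=8
t=6: input=2 -> V=0 FIRE
t=7: input=4 -> V=0 FIRE
t=8: input=1 -> V=4
t=9: input=2 -> V=0 FIRE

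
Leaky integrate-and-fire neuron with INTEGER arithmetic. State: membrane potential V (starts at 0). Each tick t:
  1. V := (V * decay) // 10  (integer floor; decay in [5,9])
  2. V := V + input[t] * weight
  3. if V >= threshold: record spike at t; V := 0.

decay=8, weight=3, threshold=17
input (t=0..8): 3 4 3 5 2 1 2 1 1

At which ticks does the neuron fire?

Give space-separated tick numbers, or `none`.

t=0: input=3 -> V=9
t=1: input=4 -> V=0 FIRE
t=2: input=3 -> V=9
t=3: input=5 -> V=0 FIRE
t=4: input=2 -> V=6
t=5: input=1 -> V=7
t=6: input=2 -> V=11
t=7: input=1 -> V=11
t=8: input=1 -> V=11

Answer: 1 3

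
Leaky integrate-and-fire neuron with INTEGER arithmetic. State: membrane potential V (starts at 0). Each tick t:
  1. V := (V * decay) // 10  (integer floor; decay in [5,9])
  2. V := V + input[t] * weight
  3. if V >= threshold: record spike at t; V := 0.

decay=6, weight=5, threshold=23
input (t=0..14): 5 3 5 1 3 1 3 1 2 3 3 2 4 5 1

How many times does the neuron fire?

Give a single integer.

Answer: 6

Derivation:
t=0: input=5 -> V=0 FIRE
t=1: input=3 -> V=15
t=2: input=5 -> V=0 FIRE
t=3: input=1 -> V=5
t=4: input=3 -> V=18
t=5: input=1 -> V=15
t=6: input=3 -> V=0 FIRE
t=7: input=1 -> V=5
t=8: input=2 -> V=13
t=9: input=3 -> V=22
t=10: input=3 -> V=0 FIRE
t=11: input=2 -> V=10
t=12: input=4 -> V=0 FIRE
t=13: input=5 -> V=0 FIRE
t=14: input=1 -> V=5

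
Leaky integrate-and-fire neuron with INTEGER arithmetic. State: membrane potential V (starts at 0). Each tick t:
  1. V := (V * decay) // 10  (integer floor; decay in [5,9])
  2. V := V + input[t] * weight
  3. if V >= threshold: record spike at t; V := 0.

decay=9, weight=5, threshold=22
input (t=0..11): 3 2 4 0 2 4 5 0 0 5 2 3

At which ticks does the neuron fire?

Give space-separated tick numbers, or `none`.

Answer: 1 4 6 9 11

Derivation:
t=0: input=3 -> V=15
t=1: input=2 -> V=0 FIRE
t=2: input=4 -> V=20
t=3: input=0 -> V=18
t=4: input=2 -> V=0 FIRE
t=5: input=4 -> V=20
t=6: input=5 -> V=0 FIRE
t=7: input=0 -> V=0
t=8: input=0 -> V=0
t=9: input=5 -> V=0 FIRE
t=10: input=2 -> V=10
t=11: input=3 -> V=0 FIRE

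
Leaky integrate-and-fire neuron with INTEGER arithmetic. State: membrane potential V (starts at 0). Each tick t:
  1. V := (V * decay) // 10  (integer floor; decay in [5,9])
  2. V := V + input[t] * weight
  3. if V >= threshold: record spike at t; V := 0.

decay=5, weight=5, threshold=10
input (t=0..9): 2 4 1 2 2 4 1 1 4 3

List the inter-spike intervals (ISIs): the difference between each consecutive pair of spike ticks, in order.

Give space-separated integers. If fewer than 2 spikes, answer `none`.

Answer: 1 2 1 1 3 1

Derivation:
t=0: input=2 -> V=0 FIRE
t=1: input=4 -> V=0 FIRE
t=2: input=1 -> V=5
t=3: input=2 -> V=0 FIRE
t=4: input=2 -> V=0 FIRE
t=5: input=4 -> V=0 FIRE
t=6: input=1 -> V=5
t=7: input=1 -> V=7
t=8: input=4 -> V=0 FIRE
t=9: input=3 -> V=0 FIRE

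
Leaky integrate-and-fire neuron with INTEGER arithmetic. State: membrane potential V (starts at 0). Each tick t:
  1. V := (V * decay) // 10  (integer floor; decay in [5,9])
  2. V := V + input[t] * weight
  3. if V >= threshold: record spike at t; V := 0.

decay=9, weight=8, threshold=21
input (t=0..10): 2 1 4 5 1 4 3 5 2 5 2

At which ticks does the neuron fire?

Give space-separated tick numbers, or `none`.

t=0: input=2 -> V=16
t=1: input=1 -> V=0 FIRE
t=2: input=4 -> V=0 FIRE
t=3: input=5 -> V=0 FIRE
t=4: input=1 -> V=8
t=5: input=4 -> V=0 FIRE
t=6: input=3 -> V=0 FIRE
t=7: input=5 -> V=0 FIRE
t=8: input=2 -> V=16
t=9: input=5 -> V=0 FIRE
t=10: input=2 -> V=16

Answer: 1 2 3 5 6 7 9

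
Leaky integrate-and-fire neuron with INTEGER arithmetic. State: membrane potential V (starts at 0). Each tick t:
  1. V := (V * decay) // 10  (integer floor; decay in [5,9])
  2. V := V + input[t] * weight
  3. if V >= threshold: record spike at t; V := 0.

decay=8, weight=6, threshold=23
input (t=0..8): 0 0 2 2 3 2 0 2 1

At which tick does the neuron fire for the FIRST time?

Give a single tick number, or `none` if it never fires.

Answer: 4

Derivation:
t=0: input=0 -> V=0
t=1: input=0 -> V=0
t=2: input=2 -> V=12
t=3: input=2 -> V=21
t=4: input=3 -> V=0 FIRE
t=5: input=2 -> V=12
t=6: input=0 -> V=9
t=7: input=2 -> V=19
t=8: input=1 -> V=21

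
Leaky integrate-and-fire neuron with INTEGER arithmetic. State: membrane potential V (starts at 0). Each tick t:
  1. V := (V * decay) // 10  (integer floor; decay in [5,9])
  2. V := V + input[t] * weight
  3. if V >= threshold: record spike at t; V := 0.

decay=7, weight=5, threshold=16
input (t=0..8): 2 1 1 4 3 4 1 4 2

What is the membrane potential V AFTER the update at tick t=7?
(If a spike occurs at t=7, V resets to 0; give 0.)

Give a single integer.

Answer: 0

Derivation:
t=0: input=2 -> V=10
t=1: input=1 -> V=12
t=2: input=1 -> V=13
t=3: input=4 -> V=0 FIRE
t=4: input=3 -> V=15
t=5: input=4 -> V=0 FIRE
t=6: input=1 -> V=5
t=7: input=4 -> V=0 FIRE
t=8: input=2 -> V=10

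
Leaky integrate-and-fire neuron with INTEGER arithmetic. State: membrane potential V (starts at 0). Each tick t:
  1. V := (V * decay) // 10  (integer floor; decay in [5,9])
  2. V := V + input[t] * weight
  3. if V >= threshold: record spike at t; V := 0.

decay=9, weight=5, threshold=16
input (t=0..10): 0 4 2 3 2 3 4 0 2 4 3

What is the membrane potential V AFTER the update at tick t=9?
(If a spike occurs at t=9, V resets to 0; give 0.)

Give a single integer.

Answer: 0

Derivation:
t=0: input=0 -> V=0
t=1: input=4 -> V=0 FIRE
t=2: input=2 -> V=10
t=3: input=3 -> V=0 FIRE
t=4: input=2 -> V=10
t=5: input=3 -> V=0 FIRE
t=6: input=4 -> V=0 FIRE
t=7: input=0 -> V=0
t=8: input=2 -> V=10
t=9: input=4 -> V=0 FIRE
t=10: input=3 -> V=15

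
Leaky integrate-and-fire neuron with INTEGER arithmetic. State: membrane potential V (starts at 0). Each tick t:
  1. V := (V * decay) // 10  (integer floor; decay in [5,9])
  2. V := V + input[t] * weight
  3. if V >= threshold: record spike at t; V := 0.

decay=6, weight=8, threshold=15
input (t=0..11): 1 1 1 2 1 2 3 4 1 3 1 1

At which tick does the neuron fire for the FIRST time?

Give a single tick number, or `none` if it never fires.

Answer: 2

Derivation:
t=0: input=1 -> V=8
t=1: input=1 -> V=12
t=2: input=1 -> V=0 FIRE
t=3: input=2 -> V=0 FIRE
t=4: input=1 -> V=8
t=5: input=2 -> V=0 FIRE
t=6: input=3 -> V=0 FIRE
t=7: input=4 -> V=0 FIRE
t=8: input=1 -> V=8
t=9: input=3 -> V=0 FIRE
t=10: input=1 -> V=8
t=11: input=1 -> V=12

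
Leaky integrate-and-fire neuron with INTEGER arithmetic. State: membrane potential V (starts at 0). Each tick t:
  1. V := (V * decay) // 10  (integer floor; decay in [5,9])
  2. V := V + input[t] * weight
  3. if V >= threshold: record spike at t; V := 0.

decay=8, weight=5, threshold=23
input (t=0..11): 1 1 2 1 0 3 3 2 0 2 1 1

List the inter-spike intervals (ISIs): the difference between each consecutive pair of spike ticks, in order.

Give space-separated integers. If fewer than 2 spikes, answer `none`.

t=0: input=1 -> V=5
t=1: input=1 -> V=9
t=2: input=2 -> V=17
t=3: input=1 -> V=18
t=4: input=0 -> V=14
t=5: input=3 -> V=0 FIRE
t=6: input=3 -> V=15
t=7: input=2 -> V=22
t=8: input=0 -> V=17
t=9: input=2 -> V=0 FIRE
t=10: input=1 -> V=5
t=11: input=1 -> V=9

Answer: 4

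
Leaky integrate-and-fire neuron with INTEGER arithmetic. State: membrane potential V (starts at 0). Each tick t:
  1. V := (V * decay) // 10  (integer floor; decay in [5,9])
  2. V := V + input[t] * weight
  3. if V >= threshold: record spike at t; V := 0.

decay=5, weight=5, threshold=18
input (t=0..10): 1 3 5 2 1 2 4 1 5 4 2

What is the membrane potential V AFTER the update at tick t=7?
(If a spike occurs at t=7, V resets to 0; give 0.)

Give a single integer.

Answer: 5

Derivation:
t=0: input=1 -> V=5
t=1: input=3 -> V=17
t=2: input=5 -> V=0 FIRE
t=3: input=2 -> V=10
t=4: input=1 -> V=10
t=5: input=2 -> V=15
t=6: input=4 -> V=0 FIRE
t=7: input=1 -> V=5
t=8: input=5 -> V=0 FIRE
t=9: input=4 -> V=0 FIRE
t=10: input=2 -> V=10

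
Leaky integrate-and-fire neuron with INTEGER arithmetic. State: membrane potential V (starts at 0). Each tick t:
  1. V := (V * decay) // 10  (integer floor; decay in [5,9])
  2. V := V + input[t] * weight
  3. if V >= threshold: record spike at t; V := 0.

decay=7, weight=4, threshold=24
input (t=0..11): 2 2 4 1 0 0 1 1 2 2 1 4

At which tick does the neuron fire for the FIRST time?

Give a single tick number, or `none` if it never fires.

Answer: 2

Derivation:
t=0: input=2 -> V=8
t=1: input=2 -> V=13
t=2: input=4 -> V=0 FIRE
t=3: input=1 -> V=4
t=4: input=0 -> V=2
t=5: input=0 -> V=1
t=6: input=1 -> V=4
t=7: input=1 -> V=6
t=8: input=2 -> V=12
t=9: input=2 -> V=16
t=10: input=1 -> V=15
t=11: input=4 -> V=0 FIRE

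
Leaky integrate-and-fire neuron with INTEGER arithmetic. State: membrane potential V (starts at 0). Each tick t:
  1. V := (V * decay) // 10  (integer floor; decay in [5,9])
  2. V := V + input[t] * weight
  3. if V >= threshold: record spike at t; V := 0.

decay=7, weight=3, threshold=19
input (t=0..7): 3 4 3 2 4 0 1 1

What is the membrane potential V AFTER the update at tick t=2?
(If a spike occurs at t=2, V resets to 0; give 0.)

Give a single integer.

t=0: input=3 -> V=9
t=1: input=4 -> V=18
t=2: input=3 -> V=0 FIRE
t=3: input=2 -> V=6
t=4: input=4 -> V=16
t=5: input=0 -> V=11
t=6: input=1 -> V=10
t=7: input=1 -> V=10

Answer: 0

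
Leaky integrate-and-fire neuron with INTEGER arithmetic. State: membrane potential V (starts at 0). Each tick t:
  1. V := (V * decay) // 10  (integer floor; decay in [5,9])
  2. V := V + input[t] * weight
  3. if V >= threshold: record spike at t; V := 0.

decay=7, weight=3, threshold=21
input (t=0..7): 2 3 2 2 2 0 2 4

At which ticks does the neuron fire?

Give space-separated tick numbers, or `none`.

t=0: input=2 -> V=6
t=1: input=3 -> V=13
t=2: input=2 -> V=15
t=3: input=2 -> V=16
t=4: input=2 -> V=17
t=5: input=0 -> V=11
t=6: input=2 -> V=13
t=7: input=4 -> V=0 FIRE

Answer: 7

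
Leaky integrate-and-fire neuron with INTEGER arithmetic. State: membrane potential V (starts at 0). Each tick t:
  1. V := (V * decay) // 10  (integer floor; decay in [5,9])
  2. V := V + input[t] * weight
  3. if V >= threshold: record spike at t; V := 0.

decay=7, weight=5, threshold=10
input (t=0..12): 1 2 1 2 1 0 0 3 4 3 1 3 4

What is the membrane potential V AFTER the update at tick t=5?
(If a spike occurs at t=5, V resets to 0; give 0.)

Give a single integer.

Answer: 3

Derivation:
t=0: input=1 -> V=5
t=1: input=2 -> V=0 FIRE
t=2: input=1 -> V=5
t=3: input=2 -> V=0 FIRE
t=4: input=1 -> V=5
t=5: input=0 -> V=3
t=6: input=0 -> V=2
t=7: input=3 -> V=0 FIRE
t=8: input=4 -> V=0 FIRE
t=9: input=3 -> V=0 FIRE
t=10: input=1 -> V=5
t=11: input=3 -> V=0 FIRE
t=12: input=4 -> V=0 FIRE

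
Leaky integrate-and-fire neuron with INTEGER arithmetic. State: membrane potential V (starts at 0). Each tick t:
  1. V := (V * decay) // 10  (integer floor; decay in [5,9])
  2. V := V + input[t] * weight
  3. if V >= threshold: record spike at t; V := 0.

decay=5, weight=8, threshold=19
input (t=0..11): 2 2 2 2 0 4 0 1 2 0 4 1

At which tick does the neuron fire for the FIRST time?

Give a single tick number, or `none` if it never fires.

Answer: 1

Derivation:
t=0: input=2 -> V=16
t=1: input=2 -> V=0 FIRE
t=2: input=2 -> V=16
t=3: input=2 -> V=0 FIRE
t=4: input=0 -> V=0
t=5: input=4 -> V=0 FIRE
t=6: input=0 -> V=0
t=7: input=1 -> V=8
t=8: input=2 -> V=0 FIRE
t=9: input=0 -> V=0
t=10: input=4 -> V=0 FIRE
t=11: input=1 -> V=8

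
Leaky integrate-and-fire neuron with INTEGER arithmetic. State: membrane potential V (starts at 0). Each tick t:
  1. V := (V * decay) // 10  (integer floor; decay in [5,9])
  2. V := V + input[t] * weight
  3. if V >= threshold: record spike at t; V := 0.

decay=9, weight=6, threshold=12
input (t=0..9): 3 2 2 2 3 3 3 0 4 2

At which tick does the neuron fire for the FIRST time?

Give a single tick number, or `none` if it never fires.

Answer: 0

Derivation:
t=0: input=3 -> V=0 FIRE
t=1: input=2 -> V=0 FIRE
t=2: input=2 -> V=0 FIRE
t=3: input=2 -> V=0 FIRE
t=4: input=3 -> V=0 FIRE
t=5: input=3 -> V=0 FIRE
t=6: input=3 -> V=0 FIRE
t=7: input=0 -> V=0
t=8: input=4 -> V=0 FIRE
t=9: input=2 -> V=0 FIRE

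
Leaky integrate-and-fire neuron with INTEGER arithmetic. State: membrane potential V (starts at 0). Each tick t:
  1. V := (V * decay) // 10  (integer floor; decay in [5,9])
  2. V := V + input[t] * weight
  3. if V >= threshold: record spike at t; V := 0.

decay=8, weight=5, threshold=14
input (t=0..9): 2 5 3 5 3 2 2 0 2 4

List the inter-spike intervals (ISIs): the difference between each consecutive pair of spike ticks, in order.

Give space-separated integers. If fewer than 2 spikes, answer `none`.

t=0: input=2 -> V=10
t=1: input=5 -> V=0 FIRE
t=2: input=3 -> V=0 FIRE
t=3: input=5 -> V=0 FIRE
t=4: input=3 -> V=0 FIRE
t=5: input=2 -> V=10
t=6: input=2 -> V=0 FIRE
t=7: input=0 -> V=0
t=8: input=2 -> V=10
t=9: input=4 -> V=0 FIRE

Answer: 1 1 1 2 3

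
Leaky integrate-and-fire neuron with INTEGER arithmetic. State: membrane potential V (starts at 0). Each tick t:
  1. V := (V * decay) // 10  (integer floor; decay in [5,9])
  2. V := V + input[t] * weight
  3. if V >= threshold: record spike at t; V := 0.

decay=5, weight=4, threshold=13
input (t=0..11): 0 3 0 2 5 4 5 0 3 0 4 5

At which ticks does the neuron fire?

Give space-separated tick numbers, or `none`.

t=0: input=0 -> V=0
t=1: input=3 -> V=12
t=2: input=0 -> V=6
t=3: input=2 -> V=11
t=4: input=5 -> V=0 FIRE
t=5: input=4 -> V=0 FIRE
t=6: input=5 -> V=0 FIRE
t=7: input=0 -> V=0
t=8: input=3 -> V=12
t=9: input=0 -> V=6
t=10: input=4 -> V=0 FIRE
t=11: input=5 -> V=0 FIRE

Answer: 4 5 6 10 11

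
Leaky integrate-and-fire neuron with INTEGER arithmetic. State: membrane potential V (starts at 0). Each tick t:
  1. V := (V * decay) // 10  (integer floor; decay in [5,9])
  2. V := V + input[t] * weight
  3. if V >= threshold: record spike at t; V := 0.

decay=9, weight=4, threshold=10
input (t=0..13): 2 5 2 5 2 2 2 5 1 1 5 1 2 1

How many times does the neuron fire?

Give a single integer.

t=0: input=2 -> V=8
t=1: input=5 -> V=0 FIRE
t=2: input=2 -> V=8
t=3: input=5 -> V=0 FIRE
t=4: input=2 -> V=8
t=5: input=2 -> V=0 FIRE
t=6: input=2 -> V=8
t=7: input=5 -> V=0 FIRE
t=8: input=1 -> V=4
t=9: input=1 -> V=7
t=10: input=5 -> V=0 FIRE
t=11: input=1 -> V=4
t=12: input=2 -> V=0 FIRE
t=13: input=1 -> V=4

Answer: 6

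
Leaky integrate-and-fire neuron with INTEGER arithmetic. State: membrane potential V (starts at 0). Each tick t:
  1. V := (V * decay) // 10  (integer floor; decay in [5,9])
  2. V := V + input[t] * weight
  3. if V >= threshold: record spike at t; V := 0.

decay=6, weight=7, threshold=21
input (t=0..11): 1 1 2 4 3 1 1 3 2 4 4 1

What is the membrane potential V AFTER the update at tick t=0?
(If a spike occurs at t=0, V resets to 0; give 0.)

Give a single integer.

Answer: 7

Derivation:
t=0: input=1 -> V=7
t=1: input=1 -> V=11
t=2: input=2 -> V=20
t=3: input=4 -> V=0 FIRE
t=4: input=3 -> V=0 FIRE
t=5: input=1 -> V=7
t=6: input=1 -> V=11
t=7: input=3 -> V=0 FIRE
t=8: input=2 -> V=14
t=9: input=4 -> V=0 FIRE
t=10: input=4 -> V=0 FIRE
t=11: input=1 -> V=7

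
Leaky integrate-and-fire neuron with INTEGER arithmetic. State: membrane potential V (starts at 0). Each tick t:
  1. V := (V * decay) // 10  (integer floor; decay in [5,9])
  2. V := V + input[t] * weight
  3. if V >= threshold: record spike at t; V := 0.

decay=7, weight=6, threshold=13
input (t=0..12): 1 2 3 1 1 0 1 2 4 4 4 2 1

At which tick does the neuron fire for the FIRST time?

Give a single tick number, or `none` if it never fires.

t=0: input=1 -> V=6
t=1: input=2 -> V=0 FIRE
t=2: input=3 -> V=0 FIRE
t=3: input=1 -> V=6
t=4: input=1 -> V=10
t=5: input=0 -> V=7
t=6: input=1 -> V=10
t=7: input=2 -> V=0 FIRE
t=8: input=4 -> V=0 FIRE
t=9: input=4 -> V=0 FIRE
t=10: input=4 -> V=0 FIRE
t=11: input=2 -> V=12
t=12: input=1 -> V=0 FIRE

Answer: 1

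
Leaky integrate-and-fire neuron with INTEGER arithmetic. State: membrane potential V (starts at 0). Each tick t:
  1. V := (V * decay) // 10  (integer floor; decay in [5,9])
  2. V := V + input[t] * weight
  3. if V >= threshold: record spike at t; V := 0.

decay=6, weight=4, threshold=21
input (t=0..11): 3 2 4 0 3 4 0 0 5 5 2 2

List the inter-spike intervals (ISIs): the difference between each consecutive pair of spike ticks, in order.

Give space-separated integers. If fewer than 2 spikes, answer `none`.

Answer: 3 4

Derivation:
t=0: input=3 -> V=12
t=1: input=2 -> V=15
t=2: input=4 -> V=0 FIRE
t=3: input=0 -> V=0
t=4: input=3 -> V=12
t=5: input=4 -> V=0 FIRE
t=6: input=0 -> V=0
t=7: input=0 -> V=0
t=8: input=5 -> V=20
t=9: input=5 -> V=0 FIRE
t=10: input=2 -> V=8
t=11: input=2 -> V=12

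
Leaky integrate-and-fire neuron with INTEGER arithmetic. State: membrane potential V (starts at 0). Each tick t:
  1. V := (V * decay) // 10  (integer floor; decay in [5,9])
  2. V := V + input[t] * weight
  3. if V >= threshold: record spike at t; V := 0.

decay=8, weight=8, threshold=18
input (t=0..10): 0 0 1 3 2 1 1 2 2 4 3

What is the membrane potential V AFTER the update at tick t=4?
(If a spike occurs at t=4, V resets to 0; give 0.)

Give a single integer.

Answer: 16

Derivation:
t=0: input=0 -> V=0
t=1: input=0 -> V=0
t=2: input=1 -> V=8
t=3: input=3 -> V=0 FIRE
t=4: input=2 -> V=16
t=5: input=1 -> V=0 FIRE
t=6: input=1 -> V=8
t=7: input=2 -> V=0 FIRE
t=8: input=2 -> V=16
t=9: input=4 -> V=0 FIRE
t=10: input=3 -> V=0 FIRE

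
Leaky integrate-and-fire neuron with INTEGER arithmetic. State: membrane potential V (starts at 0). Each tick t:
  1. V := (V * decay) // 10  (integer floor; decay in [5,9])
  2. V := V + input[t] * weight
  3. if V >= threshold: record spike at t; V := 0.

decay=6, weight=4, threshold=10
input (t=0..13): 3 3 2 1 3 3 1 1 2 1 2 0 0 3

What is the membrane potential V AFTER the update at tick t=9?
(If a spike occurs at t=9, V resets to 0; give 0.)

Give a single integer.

Answer: 4

Derivation:
t=0: input=3 -> V=0 FIRE
t=1: input=3 -> V=0 FIRE
t=2: input=2 -> V=8
t=3: input=1 -> V=8
t=4: input=3 -> V=0 FIRE
t=5: input=3 -> V=0 FIRE
t=6: input=1 -> V=4
t=7: input=1 -> V=6
t=8: input=2 -> V=0 FIRE
t=9: input=1 -> V=4
t=10: input=2 -> V=0 FIRE
t=11: input=0 -> V=0
t=12: input=0 -> V=0
t=13: input=3 -> V=0 FIRE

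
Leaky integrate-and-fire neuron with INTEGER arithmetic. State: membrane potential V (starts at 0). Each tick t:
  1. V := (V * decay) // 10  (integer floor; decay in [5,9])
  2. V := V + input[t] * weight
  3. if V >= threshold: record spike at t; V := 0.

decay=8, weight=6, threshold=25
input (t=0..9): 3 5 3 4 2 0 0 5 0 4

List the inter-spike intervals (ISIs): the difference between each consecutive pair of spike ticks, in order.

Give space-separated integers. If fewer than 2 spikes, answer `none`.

t=0: input=3 -> V=18
t=1: input=5 -> V=0 FIRE
t=2: input=3 -> V=18
t=3: input=4 -> V=0 FIRE
t=4: input=2 -> V=12
t=5: input=0 -> V=9
t=6: input=0 -> V=7
t=7: input=5 -> V=0 FIRE
t=8: input=0 -> V=0
t=9: input=4 -> V=24

Answer: 2 4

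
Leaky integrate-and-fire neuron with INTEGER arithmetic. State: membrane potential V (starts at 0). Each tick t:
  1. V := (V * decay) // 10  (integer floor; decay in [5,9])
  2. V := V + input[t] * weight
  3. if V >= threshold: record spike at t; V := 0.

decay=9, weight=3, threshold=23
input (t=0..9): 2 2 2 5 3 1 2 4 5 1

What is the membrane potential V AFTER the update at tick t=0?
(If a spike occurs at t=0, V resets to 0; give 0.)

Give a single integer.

t=0: input=2 -> V=6
t=1: input=2 -> V=11
t=2: input=2 -> V=15
t=3: input=5 -> V=0 FIRE
t=4: input=3 -> V=9
t=5: input=1 -> V=11
t=6: input=2 -> V=15
t=7: input=4 -> V=0 FIRE
t=8: input=5 -> V=15
t=9: input=1 -> V=16

Answer: 6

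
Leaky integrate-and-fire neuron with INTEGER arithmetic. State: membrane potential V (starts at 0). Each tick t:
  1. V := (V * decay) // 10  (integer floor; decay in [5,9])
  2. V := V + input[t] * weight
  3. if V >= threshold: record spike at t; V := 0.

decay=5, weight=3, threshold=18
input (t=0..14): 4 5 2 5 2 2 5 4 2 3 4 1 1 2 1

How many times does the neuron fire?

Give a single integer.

Answer: 4

Derivation:
t=0: input=4 -> V=12
t=1: input=5 -> V=0 FIRE
t=2: input=2 -> V=6
t=3: input=5 -> V=0 FIRE
t=4: input=2 -> V=6
t=5: input=2 -> V=9
t=6: input=5 -> V=0 FIRE
t=7: input=4 -> V=12
t=8: input=2 -> V=12
t=9: input=3 -> V=15
t=10: input=4 -> V=0 FIRE
t=11: input=1 -> V=3
t=12: input=1 -> V=4
t=13: input=2 -> V=8
t=14: input=1 -> V=7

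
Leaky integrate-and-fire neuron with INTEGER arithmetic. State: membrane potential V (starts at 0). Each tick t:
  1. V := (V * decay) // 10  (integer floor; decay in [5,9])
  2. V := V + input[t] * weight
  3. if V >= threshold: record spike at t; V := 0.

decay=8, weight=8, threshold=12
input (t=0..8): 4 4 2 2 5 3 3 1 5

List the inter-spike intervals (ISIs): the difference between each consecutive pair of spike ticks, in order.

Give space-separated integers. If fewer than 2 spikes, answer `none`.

t=0: input=4 -> V=0 FIRE
t=1: input=4 -> V=0 FIRE
t=2: input=2 -> V=0 FIRE
t=3: input=2 -> V=0 FIRE
t=4: input=5 -> V=0 FIRE
t=5: input=3 -> V=0 FIRE
t=6: input=3 -> V=0 FIRE
t=7: input=1 -> V=8
t=8: input=5 -> V=0 FIRE

Answer: 1 1 1 1 1 1 2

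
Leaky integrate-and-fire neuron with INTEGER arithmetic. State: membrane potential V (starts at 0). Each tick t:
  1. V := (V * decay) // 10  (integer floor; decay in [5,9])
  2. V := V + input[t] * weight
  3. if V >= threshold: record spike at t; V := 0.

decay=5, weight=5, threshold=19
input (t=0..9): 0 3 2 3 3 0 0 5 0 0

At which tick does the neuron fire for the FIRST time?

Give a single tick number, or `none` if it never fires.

t=0: input=0 -> V=0
t=1: input=3 -> V=15
t=2: input=2 -> V=17
t=3: input=3 -> V=0 FIRE
t=4: input=3 -> V=15
t=5: input=0 -> V=7
t=6: input=0 -> V=3
t=7: input=5 -> V=0 FIRE
t=8: input=0 -> V=0
t=9: input=0 -> V=0

Answer: 3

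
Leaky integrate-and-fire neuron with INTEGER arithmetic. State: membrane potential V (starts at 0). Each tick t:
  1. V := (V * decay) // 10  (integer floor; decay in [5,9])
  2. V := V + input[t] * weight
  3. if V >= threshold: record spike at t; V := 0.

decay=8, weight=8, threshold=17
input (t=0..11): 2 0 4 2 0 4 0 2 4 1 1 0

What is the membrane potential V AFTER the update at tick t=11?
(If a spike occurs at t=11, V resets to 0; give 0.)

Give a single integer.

t=0: input=2 -> V=16
t=1: input=0 -> V=12
t=2: input=4 -> V=0 FIRE
t=3: input=2 -> V=16
t=4: input=0 -> V=12
t=5: input=4 -> V=0 FIRE
t=6: input=0 -> V=0
t=7: input=2 -> V=16
t=8: input=4 -> V=0 FIRE
t=9: input=1 -> V=8
t=10: input=1 -> V=14
t=11: input=0 -> V=11

Answer: 11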